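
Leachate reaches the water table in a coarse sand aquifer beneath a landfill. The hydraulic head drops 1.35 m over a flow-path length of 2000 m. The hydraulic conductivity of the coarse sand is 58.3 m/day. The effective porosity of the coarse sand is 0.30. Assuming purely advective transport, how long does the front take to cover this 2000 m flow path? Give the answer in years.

Hydraulic gradient i = Δh / L = 1.35 / 2000 = 0.0006750.
Darcy flux q = K · i = 58.30 × 0.0006750 = 0.03935 m/day.
Seepage velocity v = q / n_e = 0.03935 / 0.30 = 0.1312 m/day.
Travel time t = L / v = 2000 / 0.1312 = 15247 days = 41.74 years.

41.7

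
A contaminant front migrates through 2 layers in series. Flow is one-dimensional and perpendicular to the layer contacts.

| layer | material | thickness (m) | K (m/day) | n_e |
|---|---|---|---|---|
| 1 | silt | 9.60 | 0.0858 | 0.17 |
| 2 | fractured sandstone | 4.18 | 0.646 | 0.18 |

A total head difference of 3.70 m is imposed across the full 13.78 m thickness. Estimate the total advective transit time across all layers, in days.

With flow normal to the layers, continuity requires the same specific discharge q through every layer.
Σ(b_i/K_i) = 9.60/0.0858 + 4.18/0.646 = 118.4 d.
q = Δh / Σ(b_i/K_i) = 3.70 / 118.4 = 0.03126 m/day.
In each layer the seepage velocity is v_i = q/n_i, so the layer transit time is t_i = b_i·n_i / q:
  layer 1 (silt): t_1 = 9.60 × 0.17 / 0.03126 = 52.21 d
  layer 2 (fractured sandstone): t_2 = 4.18 × 0.18 / 0.03126 = 24.07 d
Total t = Σ t_i = 76.27 days.

76.3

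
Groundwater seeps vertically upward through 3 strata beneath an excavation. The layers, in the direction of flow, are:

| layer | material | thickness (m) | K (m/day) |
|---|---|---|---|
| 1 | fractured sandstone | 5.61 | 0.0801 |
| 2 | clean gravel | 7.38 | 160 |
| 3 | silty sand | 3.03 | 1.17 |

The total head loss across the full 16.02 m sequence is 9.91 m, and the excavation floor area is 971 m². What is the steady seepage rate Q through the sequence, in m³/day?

Flow is perpendicular to layering, so the layers act in series and the equivalent K is the thickness-weighted harmonic mean.
Total thickness L = 5.61 + 7.38 + 3.03 = 16.02 m.
Σ(b_i/K_i) = 5.61/0.0801 + 7.38/160 + 3.03/1.17 = 72.67 d.
K_eq = L / Σ(b_i/K_i) = 16.02 / 72.67 = 0.2204 m/day.
Q = K_eq · A · (Δh/L) = 0.2204 × 971 × (9.91/16.02) = 132.4 m³/day.

132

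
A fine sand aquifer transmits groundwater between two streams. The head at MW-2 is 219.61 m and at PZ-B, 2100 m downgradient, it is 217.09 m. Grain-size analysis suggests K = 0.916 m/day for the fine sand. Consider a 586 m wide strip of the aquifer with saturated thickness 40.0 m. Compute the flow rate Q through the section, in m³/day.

25.8

Cross-sectional area A = 586 × 40.0 = 23440 m².
Hydraulic gradient i = (219.61 − 217.09) / 2100 = 2.52 / 2100 = 0.001200.
Darcy's law: Q = K · A · i = 0.9160 × 23440 × 0.001200 = 25.77 m³/day.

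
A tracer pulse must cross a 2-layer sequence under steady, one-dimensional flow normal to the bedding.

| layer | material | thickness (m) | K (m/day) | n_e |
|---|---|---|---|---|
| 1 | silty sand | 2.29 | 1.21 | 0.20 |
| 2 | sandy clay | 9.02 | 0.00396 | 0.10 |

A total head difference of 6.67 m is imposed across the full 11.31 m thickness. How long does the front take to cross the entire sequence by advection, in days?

465

With flow normal to the layers, continuity requires the same specific discharge q through every layer.
Σ(b_i/K_i) = 2.29/1.21 + 9.02/0.00396 = 2280 d.
q = Δh / Σ(b_i/K_i) = 6.67 / 2280 = 0.002926 m/day.
In each layer the seepage velocity is v_i = q/n_i, so the layer transit time is t_i = b_i·n_i / q:
  layer 1 (silty sand): t_1 = 2.29 × 0.20 / 0.002926 = 156.5 d
  layer 2 (sandy clay): t_2 = 9.02 × 0.10 / 0.002926 = 308.3 d
Total t = Σ t_i = 464.8 days.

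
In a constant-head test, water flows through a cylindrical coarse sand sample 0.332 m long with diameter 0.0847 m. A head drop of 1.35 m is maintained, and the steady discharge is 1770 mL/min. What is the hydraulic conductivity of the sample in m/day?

Cross-sectional area A = π·(d/2)² = π × (0.0847/2)² = 0.005635 m².
Convert discharge: 1770 mL/min = 2.950e-05 m³/s.
Darcy's law rearranged: K = Q·L / (A·Δh) = 2.950e-05 × 0.332 / (0.005635 × 1.35) = 0.001288 m/s = 111.2 m/day.

111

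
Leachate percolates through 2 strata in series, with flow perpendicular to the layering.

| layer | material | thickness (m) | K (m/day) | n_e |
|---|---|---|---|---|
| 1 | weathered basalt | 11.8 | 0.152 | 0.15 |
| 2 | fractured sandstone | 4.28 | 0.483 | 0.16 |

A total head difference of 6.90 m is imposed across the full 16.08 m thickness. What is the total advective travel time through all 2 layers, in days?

With flow normal to the layers, continuity requires the same specific discharge q through every layer.
Σ(b_i/K_i) = 11.8/0.152 + 4.28/0.483 = 86.49 d.
q = Δh / Σ(b_i/K_i) = 6.90 / 86.49 = 0.07978 m/day.
In each layer the seepage velocity is v_i = q/n_i, so the layer transit time is t_i = b_i·n_i / q:
  layer 1 (weathered basalt): t_1 = 11.8 × 0.15 / 0.07978 = 22.19 d
  layer 2 (fractured sandstone): t_2 = 4.28 × 0.16 / 0.07978 = 8.584 d
Total t = Σ t_i = 30.77 days.

30.8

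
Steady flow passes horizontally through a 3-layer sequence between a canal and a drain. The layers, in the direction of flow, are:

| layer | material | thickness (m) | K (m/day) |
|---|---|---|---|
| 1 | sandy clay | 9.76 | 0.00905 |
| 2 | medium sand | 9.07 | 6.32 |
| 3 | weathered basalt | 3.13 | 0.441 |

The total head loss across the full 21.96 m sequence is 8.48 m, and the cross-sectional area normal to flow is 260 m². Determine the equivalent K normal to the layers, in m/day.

0.0202

Flow is perpendicular to layering, so the layers act in series and the equivalent K is the thickness-weighted harmonic mean.
Total thickness L = 9.76 + 9.07 + 3.13 = 21.96 m.
Σ(b_i/K_i) = 9.76/0.00905 + 9.07/6.32 + 3.13/0.441 = 1087 d.
K_eq = L / Σ(b_i/K_i) = 21.96 / 1087 = 0.02020 m/day.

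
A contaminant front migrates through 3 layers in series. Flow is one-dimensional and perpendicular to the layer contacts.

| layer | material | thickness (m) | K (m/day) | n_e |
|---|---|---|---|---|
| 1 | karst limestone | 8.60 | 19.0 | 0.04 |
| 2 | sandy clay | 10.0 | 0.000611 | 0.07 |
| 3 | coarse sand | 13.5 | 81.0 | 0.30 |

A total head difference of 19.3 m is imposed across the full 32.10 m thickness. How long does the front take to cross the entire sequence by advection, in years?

11.8

With flow normal to the layers, continuity requires the same specific discharge q through every layer.
Σ(b_i/K_i) = 8.60/19.0 + 10.0/0.000611 + 13.5/81.0 = 16367 d.
q = Δh / Σ(b_i/K_i) = 19.3 / 16367 = 0.001179 m/day.
In each layer the seepage velocity is v_i = q/n_i, so the layer transit time is t_i = b_i·n_i / q:
  layer 1 (karst limestone): t_1 = 8.60 × 0.04 / 0.001179 = 291.7 d
  layer 2 (sandy clay): t_2 = 10.0 × 0.07 / 0.001179 = 593.6 d
  layer 3 (coarse sand): t_3 = 13.5 × 0.30 / 0.001179 = 3435 d
Total t = Σ t_i = 4320 days = 11.83 years.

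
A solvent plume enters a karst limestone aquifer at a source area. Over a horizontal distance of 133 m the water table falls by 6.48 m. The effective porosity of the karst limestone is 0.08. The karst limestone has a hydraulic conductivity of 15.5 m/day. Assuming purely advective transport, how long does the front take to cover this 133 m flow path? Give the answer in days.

Hydraulic gradient i = Δh / L = 6.48 / 133 = 0.04872.
Darcy flux q = K · i = 15.50 × 0.04872 = 0.7552 m/day.
Seepage velocity v = q / n_e = 0.7552 / 0.08 = 9.440 m/day.
Travel time t = L / v = 133 / 9.440 = 14.09 days.

14.1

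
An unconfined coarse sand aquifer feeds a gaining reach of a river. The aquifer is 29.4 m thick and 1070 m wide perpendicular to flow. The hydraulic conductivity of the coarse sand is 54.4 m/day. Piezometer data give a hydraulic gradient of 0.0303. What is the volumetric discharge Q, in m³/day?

Cross-sectional area A = 1070 × 29.4 = 31458 m².
Hydraulic gradient i = 0.0303.
Darcy's law: Q = K · A · i = 54.40 × 31458 × 0.03030 = 51853 m³/day.

51900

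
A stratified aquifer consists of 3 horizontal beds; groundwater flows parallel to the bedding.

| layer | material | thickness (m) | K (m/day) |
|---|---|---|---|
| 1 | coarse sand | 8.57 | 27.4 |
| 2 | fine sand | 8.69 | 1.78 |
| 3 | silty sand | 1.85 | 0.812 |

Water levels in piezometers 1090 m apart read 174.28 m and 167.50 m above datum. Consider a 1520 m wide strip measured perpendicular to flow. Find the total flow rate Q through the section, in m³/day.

Flow is parallel to layering, so each bed carries its own Darcy discharge and the transmissivities add.
Σ(K_i·b_i) = 27.4×8.57 + 1.78×8.69 + 0.812×1.85 = 251.8 m²/day.
Hydraulic gradient i = (174.28 − 167.50) / 1090 = 6.78 / 1090 = 0.006220.
Q = Σ(K_i·b_i) · W · i = 251.8 × 1520 × 0.006220 = 2381 m³/day.

2380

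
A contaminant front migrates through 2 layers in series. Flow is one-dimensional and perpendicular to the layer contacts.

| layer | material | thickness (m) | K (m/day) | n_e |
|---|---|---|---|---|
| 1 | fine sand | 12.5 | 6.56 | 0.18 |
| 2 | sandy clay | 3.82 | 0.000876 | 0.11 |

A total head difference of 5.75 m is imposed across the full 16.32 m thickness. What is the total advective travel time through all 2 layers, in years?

With flow normal to the layers, continuity requires the same specific discharge q through every layer.
Σ(b_i/K_i) = 12.5/6.56 + 3.82/0.000876 = 4363 d.
q = Δh / Σ(b_i/K_i) = 5.75 / 4363 = 0.001318 m/day.
In each layer the seepage velocity is v_i = q/n_i, so the layer transit time is t_i = b_i·n_i / q:
  layer 1 (fine sand): t_1 = 12.5 × 0.18 / 0.001318 = 1707 d
  layer 2 (sandy clay): t_2 = 3.82 × 0.11 / 0.001318 = 318.8 d
Total t = Σ t_i = 2026 days = 5.547 years.

5.55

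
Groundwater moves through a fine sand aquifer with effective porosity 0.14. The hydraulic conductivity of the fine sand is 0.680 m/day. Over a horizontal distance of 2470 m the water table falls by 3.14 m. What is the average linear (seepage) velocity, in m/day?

Hydraulic gradient i = Δh / L = 3.14 / 2470 = 0.001271.
Darcy flux q = K · i = 0.6800 × 0.001271 = 0.0008645 m/day.
Seepage velocity v = q / n_e = 0.0008645 / 0.14 = 0.006175 m/day.

0.00617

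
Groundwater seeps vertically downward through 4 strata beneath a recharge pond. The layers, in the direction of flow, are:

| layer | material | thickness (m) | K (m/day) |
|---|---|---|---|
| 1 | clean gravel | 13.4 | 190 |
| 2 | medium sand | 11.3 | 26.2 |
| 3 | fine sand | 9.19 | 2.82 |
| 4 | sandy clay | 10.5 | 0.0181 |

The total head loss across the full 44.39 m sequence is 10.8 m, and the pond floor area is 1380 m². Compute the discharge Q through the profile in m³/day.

Flow is perpendicular to layering, so the layers act in series and the equivalent K is the thickness-weighted harmonic mean.
Total thickness L = 13.4 + 11.3 + 9.19 + 10.5 = 44.39 m.
Σ(b_i/K_i) = 13.4/190 + 11.3/26.2 + 9.19/2.82 + 10.5/0.0181 = 583.9 d.
K_eq = L / Σ(b_i/K_i) = 44.39 / 583.9 = 0.07603 m/day.
Q = K_eq · A · (Δh/L) = 0.07603 × 1380 × (10.8/44.39) = 25.53 m³/day.

25.5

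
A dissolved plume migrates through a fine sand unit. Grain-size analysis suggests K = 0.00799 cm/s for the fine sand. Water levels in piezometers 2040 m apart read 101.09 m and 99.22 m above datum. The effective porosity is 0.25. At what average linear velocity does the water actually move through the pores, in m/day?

Convert K: 0.00799 cm/s × 864 = 6.903 m/day.
Hydraulic gradient i = (101.09 − 99.22) / 2040 = 1.87 / 2040 = 0.0009167.
Darcy flux q = K · i = 6.903 × 0.0009167 = 0.006328 m/day.
Seepage velocity v = q / n_e = 0.006328 / 0.25 = 0.02531 m/day.

0.0253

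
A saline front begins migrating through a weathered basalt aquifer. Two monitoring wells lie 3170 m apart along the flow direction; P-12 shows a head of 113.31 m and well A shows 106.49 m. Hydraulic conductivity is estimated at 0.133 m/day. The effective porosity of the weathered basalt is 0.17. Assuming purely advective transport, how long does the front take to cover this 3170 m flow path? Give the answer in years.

Hydraulic gradient i = (113.31 − 106.49) / 3170 = 6.82 / 3170 = 0.002151.
Darcy flux q = K · i = 0.1330 × 0.002151 = 0.0002861 m/day.
Seepage velocity v = q / n_e = 0.0002861 / 0.17 = 0.001683 m/day.
Travel time t = L / v = 3170 / 0.001683 = 1.883e+06 days = 5156 years.

5160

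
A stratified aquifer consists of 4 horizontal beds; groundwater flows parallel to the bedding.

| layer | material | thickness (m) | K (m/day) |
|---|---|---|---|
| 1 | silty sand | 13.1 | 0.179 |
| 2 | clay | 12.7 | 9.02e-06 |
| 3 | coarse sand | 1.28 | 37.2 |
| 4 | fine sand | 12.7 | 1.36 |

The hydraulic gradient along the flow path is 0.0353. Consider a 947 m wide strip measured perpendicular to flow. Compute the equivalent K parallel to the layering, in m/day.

1.69

Flow is parallel to layering, so each bed carries its own Darcy discharge and the transmissivities add.
Σ(K_i·b_i) = 0.179×13.1 + 9.02e-06×12.7 + 37.2×1.28 + 1.36×12.7 = 67.23 m²/day.
Total thickness b = 39.78 m, so K_eq = Σ(K_i·b_i)/b = 1.690 m/day.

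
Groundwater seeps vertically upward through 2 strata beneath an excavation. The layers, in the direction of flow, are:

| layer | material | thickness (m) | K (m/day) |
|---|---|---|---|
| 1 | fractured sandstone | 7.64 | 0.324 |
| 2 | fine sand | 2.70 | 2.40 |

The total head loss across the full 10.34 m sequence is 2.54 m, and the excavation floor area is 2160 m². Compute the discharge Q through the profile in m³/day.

Flow is perpendicular to layering, so the layers act in series and the equivalent K is the thickness-weighted harmonic mean.
Total thickness L = 7.64 + 2.70 = 10.34 m.
Σ(b_i/K_i) = 7.64/0.324 + 2.70/2.40 = 24.71 d.
K_eq = L / Σ(b_i/K_i) = 10.34 / 24.71 = 0.4185 m/day.
Q = K_eq · A · (Δh/L) = 0.4185 × 2160 × (2.54/10.34) = 222.1 m³/day.

222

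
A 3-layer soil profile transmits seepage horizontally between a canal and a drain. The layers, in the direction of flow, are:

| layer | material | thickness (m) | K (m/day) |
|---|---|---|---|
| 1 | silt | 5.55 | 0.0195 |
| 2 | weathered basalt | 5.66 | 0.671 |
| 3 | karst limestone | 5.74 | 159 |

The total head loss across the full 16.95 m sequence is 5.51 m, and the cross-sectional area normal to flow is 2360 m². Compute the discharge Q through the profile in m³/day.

Flow is perpendicular to layering, so the layers act in series and the equivalent K is the thickness-weighted harmonic mean.
Total thickness L = 5.55 + 5.66 + 5.74 = 16.95 m.
Σ(b_i/K_i) = 5.55/0.0195 + 5.66/0.671 + 5.74/159 = 293.1 d.
K_eq = L / Σ(b_i/K_i) = 16.95 / 293.1 = 0.05783 m/day.
Q = K_eq · A · (Δh/L) = 0.05783 × 2360 × (5.51/16.95) = 44.37 m³/day.

44.4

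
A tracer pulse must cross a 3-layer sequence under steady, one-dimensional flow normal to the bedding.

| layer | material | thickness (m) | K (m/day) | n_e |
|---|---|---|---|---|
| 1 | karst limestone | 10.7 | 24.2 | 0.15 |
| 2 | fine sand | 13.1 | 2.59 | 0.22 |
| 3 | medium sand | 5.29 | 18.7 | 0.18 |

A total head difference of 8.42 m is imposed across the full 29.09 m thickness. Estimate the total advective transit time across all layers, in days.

With flow normal to the layers, continuity requires the same specific discharge q through every layer.
Σ(b_i/K_i) = 10.7/24.2 + 13.1/2.59 + 5.29/18.7 = 5.783 d.
q = Δh / Σ(b_i/K_i) = 8.42 / 5.783 = 1.456 m/day.
In each layer the seepage velocity is v_i = q/n_i, so the layer transit time is t_i = b_i·n_i / q:
  layer 1 (karst limestone): t_1 = 10.7 × 0.15 / 1.456 = 1.102 d
  layer 2 (fine sand): t_2 = 13.1 × 0.22 / 1.456 = 1.979 d
  layer 3 (medium sand): t_3 = 5.29 × 0.18 / 1.456 = 0.6540 d
Total t = Σ t_i = 3.736 days.

3.74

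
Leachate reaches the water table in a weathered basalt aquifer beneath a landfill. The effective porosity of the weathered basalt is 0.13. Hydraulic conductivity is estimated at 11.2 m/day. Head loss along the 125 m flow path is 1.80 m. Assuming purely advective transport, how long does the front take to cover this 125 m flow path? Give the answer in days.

101

Hydraulic gradient i = Δh / L = 1.80 / 125 = 0.01440.
Darcy flux q = K · i = 11.20 × 0.01440 = 0.1613 m/day.
Seepage velocity v = q / n_e = 0.1613 / 0.13 = 1.241 m/day.
Travel time t = L / v = 125 / 1.241 = 100.8 days.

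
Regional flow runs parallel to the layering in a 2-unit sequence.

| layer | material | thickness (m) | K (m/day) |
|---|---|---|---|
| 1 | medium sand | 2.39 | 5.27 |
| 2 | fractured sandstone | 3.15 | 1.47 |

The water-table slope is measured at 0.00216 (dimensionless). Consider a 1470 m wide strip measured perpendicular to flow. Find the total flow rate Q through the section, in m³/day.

54.7

Flow is parallel to layering, so each bed carries its own Darcy discharge and the transmissivities add.
Σ(K_i·b_i) = 5.27×2.39 + 1.47×3.15 = 17.23 m²/day.
Hydraulic gradient i = 0.00216.
Q = Σ(K_i·b_i) · W · i = 17.23 × 1470 × 0.002160 = 54.70 m³/day.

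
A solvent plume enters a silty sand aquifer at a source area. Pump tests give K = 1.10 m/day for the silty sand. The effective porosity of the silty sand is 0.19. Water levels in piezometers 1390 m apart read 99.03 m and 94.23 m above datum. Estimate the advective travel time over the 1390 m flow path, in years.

Hydraulic gradient i = (99.03 − 94.23) / 1390 = 4.8 / 1390 = 0.003453.
Darcy flux q = K · i = 1.100 × 0.003453 = 0.003799 m/day.
Seepage velocity v = q / n_e = 0.003799 / 0.19 = 0.01999 m/day.
Travel time t = L / v = 1390 / 0.01999 = 69526 days = 190.4 years.

190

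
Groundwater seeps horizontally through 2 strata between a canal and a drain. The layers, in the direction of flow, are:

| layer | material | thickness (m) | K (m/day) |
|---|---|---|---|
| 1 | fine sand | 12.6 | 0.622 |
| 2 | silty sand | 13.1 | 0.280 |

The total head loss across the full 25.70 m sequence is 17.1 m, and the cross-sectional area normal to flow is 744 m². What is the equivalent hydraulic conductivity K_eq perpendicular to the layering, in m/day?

0.383

Flow is perpendicular to layering, so the layers act in series and the equivalent K is the thickness-weighted harmonic mean.
Total thickness L = 12.6 + 13.1 = 25.70 m.
Σ(b_i/K_i) = 12.6/0.622 + 13.1/0.280 = 67.04 d.
K_eq = L / Σ(b_i/K_i) = 25.70 / 67.04 = 0.3833 m/day.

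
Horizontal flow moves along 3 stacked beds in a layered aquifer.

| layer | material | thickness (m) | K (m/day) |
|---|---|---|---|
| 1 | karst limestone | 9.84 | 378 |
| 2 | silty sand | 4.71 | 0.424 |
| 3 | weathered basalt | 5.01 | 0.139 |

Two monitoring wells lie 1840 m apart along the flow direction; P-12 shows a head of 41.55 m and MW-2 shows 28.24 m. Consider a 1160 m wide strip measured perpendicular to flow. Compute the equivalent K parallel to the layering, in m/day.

Flow is parallel to layering, so each bed carries its own Darcy discharge and the transmissivities add.
Σ(K_i·b_i) = 378×9.84 + 0.424×4.71 + 0.139×5.01 = 3722 m²/day.
Total thickness b = 19.56 m, so K_eq = Σ(K_i·b_i)/b = 190.3 m/day.

190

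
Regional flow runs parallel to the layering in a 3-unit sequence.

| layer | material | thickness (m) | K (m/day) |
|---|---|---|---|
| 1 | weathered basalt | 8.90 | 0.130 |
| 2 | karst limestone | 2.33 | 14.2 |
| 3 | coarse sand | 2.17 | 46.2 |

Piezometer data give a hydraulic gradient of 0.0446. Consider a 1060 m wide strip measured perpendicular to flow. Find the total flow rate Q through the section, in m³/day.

Flow is parallel to layering, so each bed carries its own Darcy discharge and the transmissivities add.
Σ(K_i·b_i) = 0.130×8.90 + 14.2×2.33 + 46.2×2.17 = 134.5 m²/day.
Hydraulic gradient i = 0.0446.
Q = Σ(K_i·b_i) · W · i = 134.5 × 1060 × 0.04460 = 6358 m³/day.

6360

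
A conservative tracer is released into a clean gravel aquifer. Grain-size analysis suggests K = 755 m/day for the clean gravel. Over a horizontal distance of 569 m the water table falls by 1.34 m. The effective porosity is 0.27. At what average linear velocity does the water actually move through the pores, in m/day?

Hydraulic gradient i = Δh / L = 1.34 / 569 = 0.002355.
Darcy flux q = K · i = 755.0 × 0.002355 = 1.778 m/day.
Seepage velocity v = q / n_e = 1.778 / 0.27 = 6.585 m/day.

6.59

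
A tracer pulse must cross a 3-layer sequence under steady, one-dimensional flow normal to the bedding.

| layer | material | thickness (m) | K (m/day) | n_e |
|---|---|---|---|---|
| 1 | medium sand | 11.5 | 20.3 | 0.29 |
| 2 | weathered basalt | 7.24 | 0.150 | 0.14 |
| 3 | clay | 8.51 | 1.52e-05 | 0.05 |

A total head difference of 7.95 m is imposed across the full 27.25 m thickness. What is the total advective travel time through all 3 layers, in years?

921

With flow normal to the layers, continuity requires the same specific discharge q through every layer.
Σ(b_i/K_i) = 11.5/20.3 + 7.24/0.150 + 8.51/1.52e-05 = 5.599e+05 d.
q = Δh / Σ(b_i/K_i) = 7.95 / 5.599e+05 = 1.420e-05 m/day.
In each layer the seepage velocity is v_i = q/n_i, so the layer transit time is t_i = b_i·n_i / q:
  layer 1 (medium sand): t_1 = 11.5 × 0.29 / 1.420e-05 = 2.349e+05 d
  layer 2 (weathered basalt): t_2 = 7.24 × 0.14 / 1.420e-05 = 71388 d
  layer 3 (clay): t_3 = 8.51 × 0.05 / 1.420e-05 = 29968 d
Total t = Σ t_i = 3.362e+05 days = 920.6 years.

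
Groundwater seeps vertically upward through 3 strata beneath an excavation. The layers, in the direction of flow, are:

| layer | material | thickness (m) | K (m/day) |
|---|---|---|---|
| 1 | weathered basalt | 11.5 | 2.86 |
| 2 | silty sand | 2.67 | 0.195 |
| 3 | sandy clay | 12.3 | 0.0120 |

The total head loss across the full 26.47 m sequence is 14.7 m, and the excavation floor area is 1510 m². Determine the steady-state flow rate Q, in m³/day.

21.3

Flow is perpendicular to layering, so the layers act in series and the equivalent K is the thickness-weighted harmonic mean.
Total thickness L = 11.5 + 2.67 + 12.3 = 26.47 m.
Σ(b_i/K_i) = 11.5/2.86 + 2.67/0.195 + 12.3/0.0120 = 1043 d.
K_eq = L / Σ(b_i/K_i) = 26.47 / 1043 = 0.02539 m/day.
Q = K_eq · A · (Δh/L) = 0.02539 × 1510 × (14.7/26.47) = 21.29 m³/day.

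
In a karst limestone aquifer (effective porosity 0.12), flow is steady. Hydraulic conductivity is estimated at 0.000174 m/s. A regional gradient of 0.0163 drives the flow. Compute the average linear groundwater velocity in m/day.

2.04

Convert K: 0.000174 m/s × 86400 = 15.03 m/day.
Hydraulic gradient i = 0.0163.
Darcy flux q = K · i = 15.03 × 0.01630 = 0.2450 m/day.
Seepage velocity v = q / n_e = 0.2450 / 0.12 = 2.042 m/day.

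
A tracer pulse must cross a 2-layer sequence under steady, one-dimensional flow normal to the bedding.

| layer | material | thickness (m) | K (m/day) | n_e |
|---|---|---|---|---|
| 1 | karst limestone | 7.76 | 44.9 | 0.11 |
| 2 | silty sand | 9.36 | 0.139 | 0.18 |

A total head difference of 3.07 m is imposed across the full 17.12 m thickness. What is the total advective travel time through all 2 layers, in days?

55.8

With flow normal to the layers, continuity requires the same specific discharge q through every layer.
Σ(b_i/K_i) = 7.76/44.9 + 9.36/0.139 = 67.51 d.
q = Δh / Σ(b_i/K_i) = 3.07 / 67.51 = 0.04547 m/day.
In each layer the seepage velocity is v_i = q/n_i, so the layer transit time is t_i = b_i·n_i / q:
  layer 1 (karst limestone): t_1 = 7.76 × 0.11 / 0.04547 = 18.77 d
  layer 2 (silty sand): t_2 = 9.36 × 0.18 / 0.04547 = 37.05 d
Total t = Σ t_i = 55.82 days.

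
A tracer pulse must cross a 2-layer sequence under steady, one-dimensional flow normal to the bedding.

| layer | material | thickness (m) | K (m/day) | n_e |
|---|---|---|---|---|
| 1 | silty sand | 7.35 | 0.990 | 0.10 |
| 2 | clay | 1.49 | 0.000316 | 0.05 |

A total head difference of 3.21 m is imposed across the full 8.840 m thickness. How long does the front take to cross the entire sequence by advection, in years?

3.26

With flow normal to the layers, continuity requires the same specific discharge q through every layer.
Σ(b_i/K_i) = 7.35/0.990 + 1.49/0.000316 = 4723 d.
q = Δh / Σ(b_i/K_i) = 3.21 / 4723 = 0.0006797 m/day.
In each layer the seepage velocity is v_i = q/n_i, so the layer transit time is t_i = b_i·n_i / q:
  layer 1 (silty sand): t_1 = 7.35 × 0.10 / 0.0006797 = 1081 d
  layer 2 (clay): t_2 = 1.49 × 0.05 / 0.0006797 = 109.6 d
Total t = Σ t_i = 1191 days = 3.261 years.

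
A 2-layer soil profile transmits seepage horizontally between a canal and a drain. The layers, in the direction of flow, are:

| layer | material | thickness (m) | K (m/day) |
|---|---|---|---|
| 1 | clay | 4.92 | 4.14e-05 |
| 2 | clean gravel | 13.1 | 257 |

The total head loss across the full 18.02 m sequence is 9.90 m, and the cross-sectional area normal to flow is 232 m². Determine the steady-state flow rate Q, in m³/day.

Flow is perpendicular to layering, so the layers act in series and the equivalent K is the thickness-weighted harmonic mean.
Total thickness L = 4.92 + 13.1 = 18.02 m.
Σ(b_i/K_i) = 4.92/4.14e-05 + 13.1/257 = 1.188e+05 d.
K_eq = L / Σ(b_i/K_i) = 18.02 / 1.188e+05 = 0.0001516 m/day.
Q = K_eq · A · (Δh/L) = 0.0001516 × 232 × (9.90/18.02) = 0.01933 m³/day.

0.0193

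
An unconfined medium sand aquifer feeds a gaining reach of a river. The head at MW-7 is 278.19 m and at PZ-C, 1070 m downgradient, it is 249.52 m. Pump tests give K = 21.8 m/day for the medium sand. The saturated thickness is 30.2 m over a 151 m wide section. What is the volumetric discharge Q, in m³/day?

2660

Cross-sectional area A = 151 × 30.2 = 4560 m².
Hydraulic gradient i = (278.19 − 249.52) / 1070 = 28.67 / 1070 = 0.02679.
Darcy's law: Q = K · A · i = 21.80 × 4560 × 0.02679 = 2664 m³/day.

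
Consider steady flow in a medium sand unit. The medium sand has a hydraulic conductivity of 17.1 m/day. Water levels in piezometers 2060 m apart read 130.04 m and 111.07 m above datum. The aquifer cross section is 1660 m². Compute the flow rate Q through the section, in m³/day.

Hydraulic gradient i = (130.04 − 111.07) / 2060 = 18.97 / 2060 = 0.009209.
Darcy's law: Q = K · A · i = 17.10 × 1660 × 0.009209 = 261.4 m³/day.

261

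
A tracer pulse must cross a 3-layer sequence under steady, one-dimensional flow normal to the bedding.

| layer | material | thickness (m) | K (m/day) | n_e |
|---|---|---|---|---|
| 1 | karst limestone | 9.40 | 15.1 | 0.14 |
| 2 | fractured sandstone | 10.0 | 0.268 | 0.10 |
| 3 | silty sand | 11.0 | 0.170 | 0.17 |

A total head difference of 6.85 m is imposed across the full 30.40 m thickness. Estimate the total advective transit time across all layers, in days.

62.7

With flow normal to the layers, continuity requires the same specific discharge q through every layer.
Σ(b_i/K_i) = 9.40/15.1 + 10.0/0.268 + 11.0/0.170 = 102.6 d.
q = Δh / Σ(b_i/K_i) = 6.85 / 102.6 = 0.06674 m/day.
In each layer the seepage velocity is v_i = q/n_i, so the layer transit time is t_i = b_i·n_i / q:
  layer 1 (karst limestone): t_1 = 9.40 × 0.14 / 0.06674 = 19.72 d
  layer 2 (fractured sandstone): t_2 = 10.0 × 0.10 / 0.06674 = 14.98 d
  layer 3 (silty sand): t_3 = 11.0 × 0.17 / 0.06674 = 28.02 d
Total t = Σ t_i = 62.72 days.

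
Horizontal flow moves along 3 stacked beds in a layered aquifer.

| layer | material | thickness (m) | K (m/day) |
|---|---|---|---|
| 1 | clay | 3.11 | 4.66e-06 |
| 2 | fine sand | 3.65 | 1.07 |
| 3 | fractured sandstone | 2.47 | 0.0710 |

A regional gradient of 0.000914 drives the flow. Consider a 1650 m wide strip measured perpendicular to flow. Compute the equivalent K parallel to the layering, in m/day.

Flow is parallel to layering, so each bed carries its own Darcy discharge and the transmissivities add.
Σ(K_i·b_i) = 4.66e-06×3.11 + 1.07×3.65 + 0.0710×2.47 = 4.081 m²/day.
Total thickness b = 9.230 m, so K_eq = Σ(K_i·b_i)/b = 0.4421 m/day.

0.442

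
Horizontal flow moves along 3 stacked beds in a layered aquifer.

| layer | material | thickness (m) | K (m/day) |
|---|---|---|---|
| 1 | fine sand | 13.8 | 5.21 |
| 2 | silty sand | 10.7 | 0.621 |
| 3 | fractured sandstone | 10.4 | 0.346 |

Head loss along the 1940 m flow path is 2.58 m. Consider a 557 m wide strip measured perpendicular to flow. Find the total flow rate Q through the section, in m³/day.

60.8

Flow is parallel to layering, so each bed carries its own Darcy discharge and the transmissivities add.
Σ(K_i·b_i) = 5.21×13.8 + 0.621×10.7 + 0.346×10.4 = 82.14 m²/day.
Hydraulic gradient i = Δh / L = 2.58 / 1940 = 0.001330.
Q = Σ(K_i·b_i) · W · i = 82.14 × 557 × 0.001330 = 60.85 m³/day.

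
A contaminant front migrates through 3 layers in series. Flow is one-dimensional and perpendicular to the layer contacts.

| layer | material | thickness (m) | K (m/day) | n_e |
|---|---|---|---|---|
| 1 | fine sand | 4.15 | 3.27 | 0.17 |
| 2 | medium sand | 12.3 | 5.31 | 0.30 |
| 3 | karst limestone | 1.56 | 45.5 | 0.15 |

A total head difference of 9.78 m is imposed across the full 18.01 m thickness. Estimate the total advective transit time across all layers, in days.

1.71

With flow normal to the layers, continuity requires the same specific discharge q through every layer.
Σ(b_i/K_i) = 4.15/3.27 + 12.3/5.31 + 1.56/45.5 = 3.620 d.
q = Δh / Σ(b_i/K_i) = 9.78 / 3.620 = 2.702 m/day.
In each layer the seepage velocity is v_i = q/n_i, so the layer transit time is t_i = b_i·n_i / q:
  layer 1 (fine sand): t_1 = 4.15 × 0.17 / 2.702 = 0.2611 d
  layer 2 (medium sand): t_2 = 12.3 × 0.30 / 2.702 = 1.366 d
  layer 3 (karst limestone): t_3 = 1.56 × 0.15 / 2.702 = 0.08661 d
Total t = Σ t_i = 1.713 days.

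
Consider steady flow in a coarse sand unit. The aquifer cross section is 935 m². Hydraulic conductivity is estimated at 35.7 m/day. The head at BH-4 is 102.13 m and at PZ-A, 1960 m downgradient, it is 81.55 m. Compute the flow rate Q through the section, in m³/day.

350

Hydraulic gradient i = (102.13 − 81.55) / 1960 = 20.58 / 1960 = 0.01050.
Darcy's law: Q = K · A · i = 35.70 × 935.0 × 0.01050 = 350.5 m³/day.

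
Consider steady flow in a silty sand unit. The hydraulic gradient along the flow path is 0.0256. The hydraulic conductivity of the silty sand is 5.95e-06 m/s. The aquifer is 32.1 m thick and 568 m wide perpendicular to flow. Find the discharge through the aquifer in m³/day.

240

Convert K: 5.95e-06 m/s × 86400 = 0.5141 m/day.
Cross-sectional area A = 568 × 32.1 = 18233 m².
Hydraulic gradient i = 0.0256.
Darcy's law: Q = K · A · i = 0.5141 × 18233 × 0.02560 = 240.0 m³/day.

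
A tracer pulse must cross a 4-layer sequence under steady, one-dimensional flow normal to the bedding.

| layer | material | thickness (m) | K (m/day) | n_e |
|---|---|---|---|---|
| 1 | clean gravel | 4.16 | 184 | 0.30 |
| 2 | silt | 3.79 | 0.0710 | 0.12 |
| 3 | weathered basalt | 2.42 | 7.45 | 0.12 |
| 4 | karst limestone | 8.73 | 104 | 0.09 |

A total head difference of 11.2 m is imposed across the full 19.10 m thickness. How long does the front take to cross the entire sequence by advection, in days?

With flow normal to the layers, continuity requires the same specific discharge q through every layer.
Σ(b_i/K_i) = 4.16/184 + 3.79/0.0710 + 2.42/7.45 + 8.73/104 = 53.81 d.
q = Δh / Σ(b_i/K_i) = 11.2 / 53.81 = 0.2081 m/day.
In each layer the seepage velocity is v_i = q/n_i, so the layer transit time is t_i = b_i·n_i / q:
  layer 1 (clean gravel): t_1 = 4.16 × 0.30 / 0.2081 = 5.996 d
  layer 2 (silt): t_2 = 3.79 × 0.12 / 0.2081 = 2.185 d
  layer 3 (weathered basalt): t_3 = 2.42 × 0.12 / 0.2081 = 1.395 d
  layer 4 (karst limestone): t_4 = 8.73 × 0.09 / 0.2081 = 3.775 d
Total t = Σ t_i = 13.35 days.

13.4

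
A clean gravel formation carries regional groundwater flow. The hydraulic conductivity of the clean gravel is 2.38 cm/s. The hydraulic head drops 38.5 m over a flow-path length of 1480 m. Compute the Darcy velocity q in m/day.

Convert K: 2.38 cm/s × 864 = 2056 m/day.
Hydraulic gradient i = Δh / L = 38.5 / 1480 = 0.02601.
Specific discharge q = K · i = 2056 × 0.02601 = 53.49 m/day.

53.5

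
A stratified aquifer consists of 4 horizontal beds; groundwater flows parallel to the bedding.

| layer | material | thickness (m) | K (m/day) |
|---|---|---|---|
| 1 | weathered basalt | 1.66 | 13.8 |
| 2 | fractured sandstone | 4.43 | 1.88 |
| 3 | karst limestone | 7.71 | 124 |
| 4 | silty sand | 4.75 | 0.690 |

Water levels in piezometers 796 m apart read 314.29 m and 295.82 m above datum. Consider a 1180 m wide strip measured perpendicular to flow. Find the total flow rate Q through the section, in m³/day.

27100

Flow is parallel to layering, so each bed carries its own Darcy discharge and the transmissivities add.
Σ(K_i·b_i) = 13.8×1.66 + 1.88×4.43 + 124×7.71 + 0.690×4.75 = 990.6 m²/day.
Hydraulic gradient i = (314.29 − 295.82) / 796 = 18.47 / 796 = 0.02320.
Q = Σ(K_i·b_i) · W · i = 990.6 × 1180 × 0.02320 = 27122 m³/day.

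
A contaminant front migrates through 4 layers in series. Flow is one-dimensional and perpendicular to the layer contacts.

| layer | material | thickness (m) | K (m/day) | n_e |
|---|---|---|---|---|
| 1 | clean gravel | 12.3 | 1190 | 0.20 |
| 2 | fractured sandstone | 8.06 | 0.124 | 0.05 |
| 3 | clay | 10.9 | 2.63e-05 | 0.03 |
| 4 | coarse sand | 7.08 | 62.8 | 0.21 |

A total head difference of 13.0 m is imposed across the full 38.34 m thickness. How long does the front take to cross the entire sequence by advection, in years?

With flow normal to the layers, continuity requires the same specific discharge q through every layer.
Σ(b_i/K_i) = 12.3/1190 + 8.06/0.124 + 10.9/2.63e-05 + 7.08/62.8 = 4.145e+05 d.
q = Δh / Σ(b_i/K_i) = 13.0 / 4.145e+05 = 3.136e-05 m/day.
In each layer the seepage velocity is v_i = q/n_i, so the layer transit time is t_i = b_i·n_i / q:
  layer 1 (clean gravel): t_1 = 12.3 × 0.20 / 3.136e-05 = 78439 d
  layer 2 (fractured sandstone): t_2 = 8.06 × 0.05 / 3.136e-05 = 12850 d
  layer 3 (clay): t_3 = 10.9 × 0.03 / 3.136e-05 = 10427 d
  layer 4 (coarse sand): t_4 = 7.08 × 0.21 / 3.136e-05 = 47408 d
Total t = Σ t_i = 1.491e+05 days = 408.3 years.

408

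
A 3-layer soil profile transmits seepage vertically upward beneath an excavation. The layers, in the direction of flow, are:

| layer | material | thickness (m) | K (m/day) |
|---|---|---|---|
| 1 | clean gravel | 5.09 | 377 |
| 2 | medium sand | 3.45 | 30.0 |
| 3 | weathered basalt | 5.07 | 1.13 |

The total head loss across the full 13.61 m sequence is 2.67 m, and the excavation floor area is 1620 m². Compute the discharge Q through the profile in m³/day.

Flow is perpendicular to layering, so the layers act in series and the equivalent K is the thickness-weighted harmonic mean.
Total thickness L = 5.09 + 3.45 + 5.07 = 13.61 m.
Σ(b_i/K_i) = 5.09/377 + 3.45/30.0 + 5.07/1.13 = 4.615 d.
K_eq = L / Σ(b_i/K_i) = 13.61 / 4.615 = 2.949 m/day.
Q = K_eq · A · (Δh/L) = 2.949 × 1620 × (2.67/13.61) = 937.2 m³/day.

937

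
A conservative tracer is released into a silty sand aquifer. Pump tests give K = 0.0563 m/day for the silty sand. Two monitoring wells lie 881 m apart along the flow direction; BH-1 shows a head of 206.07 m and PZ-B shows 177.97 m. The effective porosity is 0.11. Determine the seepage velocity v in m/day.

Hydraulic gradient i = (206.07 − 177.97) / 881 = 28.1 / 881 = 0.03190.
Darcy flux q = K · i = 0.05630 × 0.03190 = 0.001796 m/day.
Seepage velocity v = q / n_e = 0.001796 / 0.11 = 0.01632 m/day.

0.0163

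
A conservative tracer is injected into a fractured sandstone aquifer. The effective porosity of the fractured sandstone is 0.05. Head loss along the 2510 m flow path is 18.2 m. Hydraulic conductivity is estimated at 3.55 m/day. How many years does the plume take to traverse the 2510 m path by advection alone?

13.3

Hydraulic gradient i = Δh / L = 18.2 / 2510 = 0.007251.
Darcy flux q = K · i = 3.550 × 0.007251 = 0.02574 m/day.
Seepage velocity v = q / n_e = 0.02574 / 0.05 = 0.5148 m/day.
Travel time t = L / v = 2510 / 0.5148 = 4875 days = 13.35 years.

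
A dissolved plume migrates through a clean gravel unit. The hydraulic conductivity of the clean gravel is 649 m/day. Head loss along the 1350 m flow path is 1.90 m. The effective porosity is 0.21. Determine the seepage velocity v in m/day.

4.35

Hydraulic gradient i = Δh / L = 1.90 / 1350 = 0.001407.
Darcy flux q = K · i = 649.0 × 0.001407 = 0.9134 m/day.
Seepage velocity v = q / n_e = 0.9134 / 0.21 = 4.350 m/day.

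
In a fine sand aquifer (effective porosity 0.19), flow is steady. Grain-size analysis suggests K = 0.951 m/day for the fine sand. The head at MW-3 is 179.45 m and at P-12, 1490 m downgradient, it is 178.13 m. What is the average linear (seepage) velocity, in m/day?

Hydraulic gradient i = (179.45 − 178.13) / 1490 = 1.32 / 1490 = 0.0008859.
Darcy flux q = K · i = 0.9510 × 0.0008859 = 0.0008425 m/day.
Seepage velocity v = q / n_e = 0.0008425 / 0.19 = 0.004434 m/day.

0.00443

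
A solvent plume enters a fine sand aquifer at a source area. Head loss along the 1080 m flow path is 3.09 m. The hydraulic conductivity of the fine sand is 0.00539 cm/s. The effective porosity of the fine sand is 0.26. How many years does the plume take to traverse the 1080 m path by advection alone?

Convert K: 0.00539 cm/s × 864 = 4.657 m/day.
Hydraulic gradient i = Δh / L = 3.09 / 1080 = 0.002861.
Darcy flux q = K · i = 4.657 × 0.002861 = 0.01332 m/day.
Seepage velocity v = q / n_e = 0.01332 / 0.26 = 0.05125 m/day.
Travel time t = L / v = 1080 / 0.05125 = 21075 days = 57.70 years.

57.7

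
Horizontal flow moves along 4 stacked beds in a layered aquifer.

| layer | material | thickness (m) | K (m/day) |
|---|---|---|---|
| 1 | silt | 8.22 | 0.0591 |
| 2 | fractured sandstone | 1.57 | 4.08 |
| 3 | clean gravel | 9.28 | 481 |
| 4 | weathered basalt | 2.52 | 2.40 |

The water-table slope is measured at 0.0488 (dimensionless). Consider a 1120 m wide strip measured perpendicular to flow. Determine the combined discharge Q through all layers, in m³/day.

245000

Flow is parallel to layering, so each bed carries its own Darcy discharge and the transmissivities add.
Σ(K_i·b_i) = 0.0591×8.22 + 4.08×1.57 + 481×9.28 + 2.40×2.52 = 4477 m²/day.
Hydraulic gradient i = 0.0488.
Q = Σ(K_i·b_i) · W · i = 4477 × 1120 × 0.04880 = 2.447e+05 m³/day.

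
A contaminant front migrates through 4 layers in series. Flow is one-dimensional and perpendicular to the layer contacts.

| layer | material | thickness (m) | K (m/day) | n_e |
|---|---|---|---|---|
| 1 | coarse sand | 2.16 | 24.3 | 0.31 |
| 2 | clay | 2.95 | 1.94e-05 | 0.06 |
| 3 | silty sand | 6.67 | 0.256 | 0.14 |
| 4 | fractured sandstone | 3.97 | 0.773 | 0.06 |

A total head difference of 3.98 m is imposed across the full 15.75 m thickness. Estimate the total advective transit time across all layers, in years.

211

With flow normal to the layers, continuity requires the same specific discharge q through every layer.
Σ(b_i/K_i) = 2.16/24.3 + 2.95/1.94e-05 + 6.67/0.256 + 3.97/0.773 = 1.521e+05 d.
q = Δh / Σ(b_i/K_i) = 3.98 / 1.521e+05 = 2.617e-05 m/day.
In each layer the seepage velocity is v_i = q/n_i, so the layer transit time is t_i = b_i·n_i / q:
  layer 1 (coarse sand): t_1 = 2.16 × 0.31 / 2.617e-05 = 25588 d
  layer 2 (clay): t_2 = 2.95 × 0.06 / 2.617e-05 = 6764 d
  layer 3 (silty sand): t_3 = 6.67 × 0.14 / 2.617e-05 = 35685 d
  layer 4 (fractured sandstone): t_4 = 3.97 × 0.06 / 2.617e-05 = 9103 d
Total t = Σ t_i = 77139 days = 211.2 years.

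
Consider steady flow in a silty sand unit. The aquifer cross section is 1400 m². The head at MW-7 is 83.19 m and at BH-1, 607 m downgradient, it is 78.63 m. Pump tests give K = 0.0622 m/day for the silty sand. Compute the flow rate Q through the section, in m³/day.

Hydraulic gradient i = (83.19 − 78.63) / 607 = 4.56 / 607 = 0.007512.
Darcy's law: Q = K · A · i = 0.06220 × 1400 × 0.007512 = 0.6542 m³/day.

0.654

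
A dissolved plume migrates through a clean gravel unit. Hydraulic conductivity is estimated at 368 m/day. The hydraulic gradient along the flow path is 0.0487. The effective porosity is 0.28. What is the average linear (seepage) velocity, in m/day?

64.0

Hydraulic gradient i = 0.0487.
Darcy flux q = K · i = 368.0 × 0.04870 = 17.92 m/day.
Seepage velocity v = q / n_e = 17.92 / 0.28 = 64.01 m/day.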